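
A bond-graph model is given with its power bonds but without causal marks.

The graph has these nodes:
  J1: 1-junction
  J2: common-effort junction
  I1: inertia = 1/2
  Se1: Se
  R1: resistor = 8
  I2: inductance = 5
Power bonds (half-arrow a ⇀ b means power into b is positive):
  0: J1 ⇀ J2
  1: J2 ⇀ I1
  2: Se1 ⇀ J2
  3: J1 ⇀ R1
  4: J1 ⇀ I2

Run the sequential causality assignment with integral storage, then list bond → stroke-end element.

#0 →J1
#1 →I1
#2 →J2
#3 →J1
#4 →I2

β2 |J2  (Se1 fixes effort; stroke away)
β0 |J1  (J2: bond 2 brought effort, rest push out)
β1 |I1  (J2: bond 2 brought effort, rest push out)
β4 |I2  (I2: I, integral causality)
β3 |J1  (J1 flow already set via bond 4)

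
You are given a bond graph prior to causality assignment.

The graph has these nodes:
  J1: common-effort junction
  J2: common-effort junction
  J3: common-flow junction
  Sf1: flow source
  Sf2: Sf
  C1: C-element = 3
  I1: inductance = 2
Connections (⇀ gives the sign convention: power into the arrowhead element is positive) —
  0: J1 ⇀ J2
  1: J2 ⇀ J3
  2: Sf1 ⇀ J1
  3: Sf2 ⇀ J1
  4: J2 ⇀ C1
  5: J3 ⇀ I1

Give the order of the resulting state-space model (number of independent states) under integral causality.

2  (C1, I1 all integral)

b2 stroke→Sf1  (source Sf1 imposes f)
b3 stroke→Sf2  (Sf2 (Sf) sets flow on bond)
b0 stroke→J1  (closing 0-jn rule on J1)
b4 stroke→J2  (C1 integral (e out))
b1 stroke→J3  (0-jn J2 has e-setter on 4)
b5 stroke→I1  (closing 1-jn rule on J3)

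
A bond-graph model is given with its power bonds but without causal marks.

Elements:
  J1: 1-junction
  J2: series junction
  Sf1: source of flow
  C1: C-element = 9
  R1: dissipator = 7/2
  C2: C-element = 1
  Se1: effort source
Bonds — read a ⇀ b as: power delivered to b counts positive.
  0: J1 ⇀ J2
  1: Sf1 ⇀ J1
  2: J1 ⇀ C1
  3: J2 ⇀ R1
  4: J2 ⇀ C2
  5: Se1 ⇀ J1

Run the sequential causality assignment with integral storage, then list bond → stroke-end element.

b1 stroke→Sf1  (source Sf1 imposes f)
b5 stroke→J1  (source Se1 imposes e)
b0 stroke→J1  (J1: bond 1 brought flow, rest push out)
b2 stroke→J1  (1-jn J1 has f-setter on 1)
b3 stroke→J2  (J2: bond 0 brought flow, rest push out)
b4 stroke→J2  (1-jn J2 has f-setter on 0)

#0 stroke at J1
#1 stroke at Sf1
#2 stroke at J1
#3 stroke at J2
#4 stroke at J2
#5 stroke at J1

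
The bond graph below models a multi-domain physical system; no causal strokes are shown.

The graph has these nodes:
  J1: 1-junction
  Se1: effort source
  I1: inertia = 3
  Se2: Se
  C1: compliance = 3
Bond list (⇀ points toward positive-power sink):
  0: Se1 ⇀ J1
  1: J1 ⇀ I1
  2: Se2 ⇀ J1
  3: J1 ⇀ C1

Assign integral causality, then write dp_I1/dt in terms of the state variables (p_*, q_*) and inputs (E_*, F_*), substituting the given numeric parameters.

dp_I1/dt = E_Se1 + E_Se2 - q_C1/3

bond 0 stroke→J1  (Se1 fixes effort; stroke away)
bond 2 stroke→J1  (source Se2 imposes e)
bond 1 stroke→I1  (prefer integral on I1)
bond 3 stroke→J1  (J1: bond 1 brought flow, rest push out)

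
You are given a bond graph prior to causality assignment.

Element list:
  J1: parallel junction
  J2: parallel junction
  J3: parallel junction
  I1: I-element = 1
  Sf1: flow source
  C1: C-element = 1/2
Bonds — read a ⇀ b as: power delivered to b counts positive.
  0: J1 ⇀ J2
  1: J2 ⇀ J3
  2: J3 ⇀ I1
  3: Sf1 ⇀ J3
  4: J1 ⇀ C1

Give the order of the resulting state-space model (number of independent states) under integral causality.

2  (C1, I1 all integral)

#3 →Sf1  (Sf1: flow source, stroke at near end)
#2 →I1  (I1: I, integral causality)
#1 →J3  (J3 needs exactly one e-in)
#0 →J2  (J2 needs exactly one e-in)
#4 →J1  (J1 needs exactly one e-in)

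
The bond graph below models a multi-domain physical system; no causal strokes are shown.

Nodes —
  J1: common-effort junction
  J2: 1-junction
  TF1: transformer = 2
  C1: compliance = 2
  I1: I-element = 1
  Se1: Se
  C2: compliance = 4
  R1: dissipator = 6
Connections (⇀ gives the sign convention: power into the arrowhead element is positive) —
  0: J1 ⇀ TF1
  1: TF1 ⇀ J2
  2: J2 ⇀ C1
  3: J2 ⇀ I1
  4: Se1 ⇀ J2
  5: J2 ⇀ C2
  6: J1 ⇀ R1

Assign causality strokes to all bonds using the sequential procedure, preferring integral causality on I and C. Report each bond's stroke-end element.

#0 stroke at TF1
#1 stroke at J2
#2 stroke at J2
#3 stroke at I1
#4 stroke at J2
#5 stroke at J2
#6 stroke at J1

b4 →J2  (Se1 (Se) sets effort on bond)
b2 →J2  (C1: C, integral causality)
b3 →I1  (I1 outputs flow p/I1)
b1 →J2  (1-jn J2 has f-setter on 3)
b5 →J2  (J2 flow already set via bond 3)
b0 →TF1  (TF1 one-in-one-out from 1)
b6 →J1  (J1: last free bond brings effort in)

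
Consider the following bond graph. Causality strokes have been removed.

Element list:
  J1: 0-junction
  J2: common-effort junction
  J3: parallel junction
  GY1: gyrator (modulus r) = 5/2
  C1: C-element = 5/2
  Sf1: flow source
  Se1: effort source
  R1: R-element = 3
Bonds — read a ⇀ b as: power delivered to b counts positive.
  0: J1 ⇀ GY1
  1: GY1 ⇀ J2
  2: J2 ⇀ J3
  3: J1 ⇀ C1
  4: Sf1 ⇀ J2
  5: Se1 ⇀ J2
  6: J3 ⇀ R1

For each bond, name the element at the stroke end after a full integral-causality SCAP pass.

#4 stroke→Sf1  (Sf1 fixes flow; stroke at Sf1)
#5 stroke→J2  (source Se1 imposes e)
#1 stroke→GY1  (J2: bond 5 brought effort, rest push out)
#2 stroke→J3  (J2 effort already set via bond 5)
#6 stroke→R1  (common-e at J3 fixed by 2)
#0 stroke→GY1  (through GY1, causality inverts; strokes same side of GY1)
#3 stroke→J1  (J1: last free bond brings effort in)

β0 stroke→GY1
β1 stroke→GY1
β2 stroke→J3
β3 stroke→J1
β4 stroke→Sf1
β5 stroke→J2
β6 stroke→R1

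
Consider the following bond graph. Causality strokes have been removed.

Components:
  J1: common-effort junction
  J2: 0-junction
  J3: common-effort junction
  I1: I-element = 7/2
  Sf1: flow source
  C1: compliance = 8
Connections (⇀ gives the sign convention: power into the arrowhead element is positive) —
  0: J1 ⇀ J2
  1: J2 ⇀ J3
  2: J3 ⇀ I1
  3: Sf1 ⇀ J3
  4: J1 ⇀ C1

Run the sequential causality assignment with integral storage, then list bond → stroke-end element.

b0 →J2
b1 →J3
b2 →I1
b3 →Sf1
b4 →J1

β3 stroke at Sf1  (source Sf1 imposes f)
β2 stroke at I1  (prefer integral on I1)
β1 stroke at J3  (J3: last free bond brings effort in)
β0 stroke at J2  (closing 0-jn rule on J2)
β4 stroke at J1  (J1 needs exactly one e-in)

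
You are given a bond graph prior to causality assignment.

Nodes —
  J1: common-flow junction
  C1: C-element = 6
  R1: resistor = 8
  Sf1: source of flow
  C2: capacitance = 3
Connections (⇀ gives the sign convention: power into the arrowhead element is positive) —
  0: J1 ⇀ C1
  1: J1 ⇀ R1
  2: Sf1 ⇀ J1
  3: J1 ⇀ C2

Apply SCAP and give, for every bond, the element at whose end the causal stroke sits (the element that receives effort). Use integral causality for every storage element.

#0 |J1
#1 |J1
#2 |Sf1
#3 |J1

β2 stroke at Sf1  (Sf1 (Sf) sets flow on bond)
β0 stroke at J1  (1-jn J1 has f-setter on 2)
β1 stroke at J1  (J1 flow already set via bond 2)
β3 stroke at J1  (1-jn J1 has f-setter on 2)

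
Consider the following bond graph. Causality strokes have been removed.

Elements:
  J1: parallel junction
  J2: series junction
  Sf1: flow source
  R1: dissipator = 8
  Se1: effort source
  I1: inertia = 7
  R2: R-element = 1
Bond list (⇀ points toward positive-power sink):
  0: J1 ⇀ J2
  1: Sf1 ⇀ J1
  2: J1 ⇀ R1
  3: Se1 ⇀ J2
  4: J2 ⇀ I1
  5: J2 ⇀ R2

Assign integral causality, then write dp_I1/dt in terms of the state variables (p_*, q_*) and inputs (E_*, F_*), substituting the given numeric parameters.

dp_I1/dt = E_Se1 + 8*F_Sf1 - 9*p_I1/7

bond 1 stroke→Sf1  (Sf1 fixes flow; stroke at Sf1)
bond 3 stroke→J2  (Se1: effort source, stroke at far end)
bond 4 stroke→I1  (I1: I, integral causality)
bond 0 stroke→J2  (J2: bond 4 brought flow, rest push out)
bond 5 stroke→J2  (1-jn J2 has f-setter on 4)
bond 2 stroke→J1  (J1: last free bond brings effort in)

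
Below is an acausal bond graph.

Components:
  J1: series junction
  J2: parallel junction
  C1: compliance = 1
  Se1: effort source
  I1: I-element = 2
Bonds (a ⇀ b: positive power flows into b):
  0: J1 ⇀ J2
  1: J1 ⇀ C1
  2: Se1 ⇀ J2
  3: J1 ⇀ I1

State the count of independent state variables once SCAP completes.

#2 |J2  (Se1 (Se) sets effort on bond)
#0 |J1  (J2 effort already set via bond 2)
#1 |J1  (C1 outputs effort q/C1)
#3 |I1  (only one flow-in slot at J1)

2  (C1, I1 all integral)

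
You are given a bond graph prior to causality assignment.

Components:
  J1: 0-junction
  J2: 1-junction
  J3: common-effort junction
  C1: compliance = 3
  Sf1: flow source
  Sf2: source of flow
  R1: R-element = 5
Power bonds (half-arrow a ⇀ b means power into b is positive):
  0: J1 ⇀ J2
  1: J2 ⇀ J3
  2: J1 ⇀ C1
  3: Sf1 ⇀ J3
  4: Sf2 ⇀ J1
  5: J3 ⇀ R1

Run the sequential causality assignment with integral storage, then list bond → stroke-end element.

b3 stroke at Sf1  (Sf1: flow source, stroke at near end)
b4 stroke at Sf2  (Sf2 fixes flow; stroke at Sf2)
b2 stroke at J1  (C1 integral (e out))
b0 stroke at J2  (common-e at J1 fixed by 2)
b1 stroke at J3  (only one flow-in slot at J2)
b5 stroke at R1  (0-jn J3 has e-setter on 1)

β0 stroke at J2
β1 stroke at J3
β2 stroke at J1
β3 stroke at Sf1
β4 stroke at Sf2
β5 stroke at R1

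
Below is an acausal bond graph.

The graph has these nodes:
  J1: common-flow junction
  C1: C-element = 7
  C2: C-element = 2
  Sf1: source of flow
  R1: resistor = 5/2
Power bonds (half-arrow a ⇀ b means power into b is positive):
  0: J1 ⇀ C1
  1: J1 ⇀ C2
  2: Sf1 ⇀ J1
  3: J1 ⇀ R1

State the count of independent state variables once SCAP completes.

β2 stroke at Sf1  (source Sf1 imposes f)
β0 stroke at J1  (common-f at J1 fixed by 2)
β1 stroke at J1  (common-f at J1 fixed by 2)
β3 stroke at J1  (J1 flow already set via bond 2)

2  (C1, C2 all integral)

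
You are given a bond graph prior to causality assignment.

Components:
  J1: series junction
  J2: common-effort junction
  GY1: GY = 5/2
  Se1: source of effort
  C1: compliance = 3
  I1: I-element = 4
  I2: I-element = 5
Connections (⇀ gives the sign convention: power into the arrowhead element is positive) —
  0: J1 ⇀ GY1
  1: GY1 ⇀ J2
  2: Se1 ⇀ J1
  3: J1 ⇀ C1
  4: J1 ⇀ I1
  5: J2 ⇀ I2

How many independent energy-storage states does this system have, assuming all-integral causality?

bond 2 →J1  (Se1 (Se) sets effort on bond)
bond 3 →J1  (prefer integral on C1)
bond 4 →I1  (prefer integral on I1)
bond 0 →J1  (common-f at J1 fixed by 4)
bond 1 →J2  (GY1 both-in/both-out from 0)
bond 5 →I2  (common-e at J2 fixed by 1)

3  (C1, I1, I2 all integral)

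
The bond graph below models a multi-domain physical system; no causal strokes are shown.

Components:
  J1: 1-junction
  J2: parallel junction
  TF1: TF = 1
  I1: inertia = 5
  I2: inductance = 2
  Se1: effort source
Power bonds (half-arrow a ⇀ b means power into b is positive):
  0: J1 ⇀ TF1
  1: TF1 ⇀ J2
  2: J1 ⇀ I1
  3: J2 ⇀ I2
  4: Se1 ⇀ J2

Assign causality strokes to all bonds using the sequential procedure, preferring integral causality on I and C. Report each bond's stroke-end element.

#4 stroke→J2  (Se1: effort source, stroke at far end)
#1 stroke→TF1  (common-e at J2 fixed by 4)
#3 stroke→I2  (0-jn J2 has e-setter on 4)
#0 stroke→J1  (TF TF1: opposite of bond 1)
#2 stroke→I1  (J1: last free bond brings flow in)

#0 |J1
#1 |TF1
#2 |I1
#3 |I2
#4 |J2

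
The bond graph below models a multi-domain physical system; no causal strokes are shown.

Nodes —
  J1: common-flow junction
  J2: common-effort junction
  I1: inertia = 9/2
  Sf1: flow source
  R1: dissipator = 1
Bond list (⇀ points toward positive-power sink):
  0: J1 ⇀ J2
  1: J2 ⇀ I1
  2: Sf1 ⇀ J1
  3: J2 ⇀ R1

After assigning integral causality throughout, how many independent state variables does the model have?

1  (I1 all integral)

β2 stroke at Sf1  (Sf1 (Sf) sets flow on bond)
β0 stroke at J1  (1-jn J1 has f-setter on 2)
β1 stroke at I1  (I1 integral (f out))
β3 stroke at J2  (only one effort-in slot at J2)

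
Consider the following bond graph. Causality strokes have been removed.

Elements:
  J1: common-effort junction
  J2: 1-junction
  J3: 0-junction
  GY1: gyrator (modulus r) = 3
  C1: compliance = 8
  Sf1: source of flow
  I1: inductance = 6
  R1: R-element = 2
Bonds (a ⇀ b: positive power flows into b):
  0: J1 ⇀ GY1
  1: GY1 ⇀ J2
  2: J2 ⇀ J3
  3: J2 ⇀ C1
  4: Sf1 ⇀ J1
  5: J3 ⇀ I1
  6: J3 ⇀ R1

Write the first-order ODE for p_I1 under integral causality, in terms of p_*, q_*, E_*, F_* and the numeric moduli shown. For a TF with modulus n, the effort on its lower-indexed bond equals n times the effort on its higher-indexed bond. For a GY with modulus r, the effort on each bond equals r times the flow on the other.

dp_I1/dt = 3*F_Sf1 - q_C1/8

#4 stroke at Sf1  (Sf1 (Sf) sets flow on bond)
#0 stroke at J1  (closing 0-jn rule on J1)
#1 stroke at J2  (GY1 both-in/both-out from 0)
#3 stroke at J2  (C1 outputs effort q/C1)
#2 stroke at J3  (J2 needs exactly one f-in)
#5 stroke at I1  (common-e at J3 fixed by 2)
#6 stroke at R1  (0-jn J3 has e-setter on 2)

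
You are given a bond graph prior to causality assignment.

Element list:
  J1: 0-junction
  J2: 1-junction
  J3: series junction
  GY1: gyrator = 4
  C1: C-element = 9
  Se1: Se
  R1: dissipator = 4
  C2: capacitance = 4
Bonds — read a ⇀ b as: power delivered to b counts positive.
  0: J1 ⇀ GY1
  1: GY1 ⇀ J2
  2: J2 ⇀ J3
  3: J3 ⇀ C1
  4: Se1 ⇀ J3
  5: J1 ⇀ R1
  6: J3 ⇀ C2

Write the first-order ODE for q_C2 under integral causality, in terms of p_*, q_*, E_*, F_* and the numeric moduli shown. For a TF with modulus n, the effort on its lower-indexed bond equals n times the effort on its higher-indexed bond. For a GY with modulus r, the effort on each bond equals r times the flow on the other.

dq_C2/dt = E_Se1/4 - q_C1/36 - q_C2/16

β4 stroke→J3  (Se1: effort source, stroke at far end)
β3 stroke→J3  (C1 outputs effort q/C1)
β6 stroke→J3  (C2: C, integral causality)
β2 stroke→J2  (J3 needs exactly one f-in)
β1 stroke→GY1  (J2: last free bond brings flow in)
β0 stroke→GY1  (GY GY1: same side as bond 1)
β5 stroke→J1  (only one effort-in slot at J1)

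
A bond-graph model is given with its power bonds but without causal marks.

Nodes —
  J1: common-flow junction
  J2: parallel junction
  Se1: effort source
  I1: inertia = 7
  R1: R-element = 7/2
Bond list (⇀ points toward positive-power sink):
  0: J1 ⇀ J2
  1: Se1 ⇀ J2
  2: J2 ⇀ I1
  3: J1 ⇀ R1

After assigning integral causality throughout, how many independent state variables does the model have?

b1 |J2  (Se1 fixes effort; stroke away)
b0 |J1  (J2: bond 1 brought effort, rest push out)
b2 |I1  (common-e at J2 fixed by 1)
b3 |R1  (closing 1-jn rule on J1)

1  (I1 all integral)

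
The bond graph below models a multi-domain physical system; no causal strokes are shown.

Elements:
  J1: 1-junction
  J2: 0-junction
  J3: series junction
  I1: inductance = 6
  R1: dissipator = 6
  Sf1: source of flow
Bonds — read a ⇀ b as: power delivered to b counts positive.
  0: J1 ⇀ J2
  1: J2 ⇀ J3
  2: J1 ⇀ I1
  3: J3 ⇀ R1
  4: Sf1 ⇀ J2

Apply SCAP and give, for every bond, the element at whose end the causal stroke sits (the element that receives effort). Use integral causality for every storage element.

bond 0 →J1
bond 1 →J2
bond 2 →I1
bond 3 →J3
bond 4 →Sf1

β4 stroke at Sf1  (Sf1 (Sf) sets flow on bond)
β2 stroke at I1  (I1 integral (f out))
β0 stroke at J1  (common-f at J1 fixed by 2)
β1 stroke at J2  (only one effort-in slot at J2)
β3 stroke at J3  (J3: bond 1 brought flow, rest push out)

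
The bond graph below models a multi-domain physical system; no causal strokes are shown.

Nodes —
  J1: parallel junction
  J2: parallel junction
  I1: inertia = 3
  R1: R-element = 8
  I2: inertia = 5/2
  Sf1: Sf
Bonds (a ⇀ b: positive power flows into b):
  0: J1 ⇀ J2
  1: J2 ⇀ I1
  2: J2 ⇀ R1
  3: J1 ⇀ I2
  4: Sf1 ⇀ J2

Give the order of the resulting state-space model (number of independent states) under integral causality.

2  (I1, I2 all integral)

bond 4 stroke→Sf1  (Sf1: flow source, stroke at near end)
bond 1 stroke→I1  (I1 outputs flow p/I1)
bond 3 stroke→I2  (I2 outputs flow p/I2)
bond 0 stroke→J1  (closing 0-jn rule on J1)
bond 2 stroke→J2  (J2 needs exactly one e-in)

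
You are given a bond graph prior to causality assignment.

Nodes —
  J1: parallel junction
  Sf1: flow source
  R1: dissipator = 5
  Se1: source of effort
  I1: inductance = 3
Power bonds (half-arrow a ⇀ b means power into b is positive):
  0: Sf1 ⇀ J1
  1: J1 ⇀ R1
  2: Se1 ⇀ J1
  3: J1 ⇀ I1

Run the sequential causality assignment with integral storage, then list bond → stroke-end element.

β0 stroke→Sf1
β1 stroke→R1
β2 stroke→J1
β3 stroke→I1

#0 stroke→Sf1  (Sf1 fixes flow; stroke at Sf1)
#2 stroke→J1  (Se1 (Se) sets effort on bond)
#1 stroke→R1  (common-e at J1 fixed by 2)
#3 stroke→I1  (J1 effort already set via bond 2)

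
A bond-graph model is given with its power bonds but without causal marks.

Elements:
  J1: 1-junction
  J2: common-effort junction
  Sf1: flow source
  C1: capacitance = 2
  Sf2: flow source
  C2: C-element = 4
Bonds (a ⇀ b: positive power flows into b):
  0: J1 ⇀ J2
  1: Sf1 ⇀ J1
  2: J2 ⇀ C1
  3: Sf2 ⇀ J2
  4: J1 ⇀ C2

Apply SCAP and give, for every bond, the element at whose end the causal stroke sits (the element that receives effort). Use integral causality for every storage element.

bond 0 →J1
bond 1 →Sf1
bond 2 →J2
bond 3 →Sf2
bond 4 →J1

β1 →Sf1  (source Sf1 imposes f)
β3 →Sf2  (Sf2: flow source, stroke at near end)
β0 →J1  (1-jn J1 has f-setter on 1)
β4 →J1  (J1: bond 1 brought flow, rest push out)
β2 →J2  (J2 needs exactly one e-in)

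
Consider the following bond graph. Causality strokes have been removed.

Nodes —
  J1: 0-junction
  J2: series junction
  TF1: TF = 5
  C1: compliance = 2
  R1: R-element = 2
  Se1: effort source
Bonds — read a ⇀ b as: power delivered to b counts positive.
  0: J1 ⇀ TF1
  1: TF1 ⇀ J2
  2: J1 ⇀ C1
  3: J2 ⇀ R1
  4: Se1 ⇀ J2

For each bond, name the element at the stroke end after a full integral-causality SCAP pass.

#0 |TF1
#1 |J2
#2 |J1
#3 |R1
#4 |J2

b4 |J2  (Se1: effort source, stroke at far end)
b2 |J1  (C1 outputs effort q/C1)
b0 |TF1  (J1 effort already set via bond 2)
b1 |J2  (through TF1, causality passes straight; one stroke at TF1)
b3 |R1  (closing 1-jn rule on J2)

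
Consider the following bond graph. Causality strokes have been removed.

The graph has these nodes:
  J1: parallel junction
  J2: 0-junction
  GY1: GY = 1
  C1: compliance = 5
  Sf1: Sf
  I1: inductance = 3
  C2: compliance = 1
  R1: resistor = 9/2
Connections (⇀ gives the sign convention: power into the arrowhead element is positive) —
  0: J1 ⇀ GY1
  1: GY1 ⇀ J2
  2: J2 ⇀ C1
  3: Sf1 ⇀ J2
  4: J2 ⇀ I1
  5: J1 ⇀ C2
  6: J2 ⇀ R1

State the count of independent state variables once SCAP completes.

3  (C1, C2, I1 all integral)

b3 stroke at Sf1  (source Sf1 imposes f)
b2 stroke at J2  (prefer integral on C1)
b1 stroke at GY1  (0-jn J2 has e-setter on 2)
b4 stroke at I1  (J2 effort already set via bond 2)
b6 stroke at R1  (0-jn J2 has e-setter on 2)
b0 stroke at GY1  (GY1: gyrator matches bond 1)
b5 stroke at J1  (J1 needs exactly one e-in)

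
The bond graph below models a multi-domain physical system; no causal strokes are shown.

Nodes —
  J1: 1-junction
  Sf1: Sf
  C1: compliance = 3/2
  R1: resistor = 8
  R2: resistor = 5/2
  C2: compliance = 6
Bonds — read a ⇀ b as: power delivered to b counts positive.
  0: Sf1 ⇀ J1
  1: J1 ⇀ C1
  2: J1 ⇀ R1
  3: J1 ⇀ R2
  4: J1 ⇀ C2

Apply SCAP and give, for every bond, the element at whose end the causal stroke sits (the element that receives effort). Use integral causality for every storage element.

b0 stroke at Sf1
b1 stroke at J1
b2 stroke at J1
b3 stroke at J1
b4 stroke at J1

bond 0 →Sf1  (Sf1 (Sf) sets flow on bond)
bond 1 →J1  (J1 flow already set via bond 0)
bond 2 →J1  (common-f at J1 fixed by 0)
bond 3 →J1  (common-f at J1 fixed by 0)
bond 4 →J1  (common-f at J1 fixed by 0)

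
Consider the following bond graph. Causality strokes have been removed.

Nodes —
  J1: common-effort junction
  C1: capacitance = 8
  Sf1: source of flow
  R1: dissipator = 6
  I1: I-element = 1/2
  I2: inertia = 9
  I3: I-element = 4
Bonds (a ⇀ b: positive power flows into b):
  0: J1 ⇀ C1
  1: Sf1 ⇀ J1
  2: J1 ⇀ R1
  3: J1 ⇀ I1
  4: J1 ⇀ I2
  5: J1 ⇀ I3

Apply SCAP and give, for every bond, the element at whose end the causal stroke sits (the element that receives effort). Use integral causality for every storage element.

#1 |Sf1  (source Sf1 imposes f)
#0 |J1  (C1 integral (e out))
#2 |R1  (J1 effort already set via bond 0)
#3 |I1  (J1: bond 0 brought effort, rest push out)
#4 |I2  (common-e at J1 fixed by 0)
#5 |I3  (0-jn J1 has e-setter on 0)

b0 |J1
b1 |Sf1
b2 |R1
b3 |I1
b4 |I2
b5 |I3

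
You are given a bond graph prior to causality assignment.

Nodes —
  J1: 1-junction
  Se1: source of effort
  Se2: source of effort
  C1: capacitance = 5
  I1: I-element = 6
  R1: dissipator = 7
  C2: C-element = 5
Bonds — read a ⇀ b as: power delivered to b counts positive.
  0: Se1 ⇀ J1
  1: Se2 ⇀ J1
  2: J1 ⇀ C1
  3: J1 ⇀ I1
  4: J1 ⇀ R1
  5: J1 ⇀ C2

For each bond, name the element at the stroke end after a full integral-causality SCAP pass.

#0 →J1
#1 →J1
#2 →J1
#3 →I1
#4 →J1
#5 →J1

bond 0 |J1  (source Se1 imposes e)
bond 1 |J1  (source Se2 imposes e)
bond 2 |J1  (prefer integral on C1)
bond 3 |I1  (prefer integral on I1)
bond 4 |J1  (common-f at J1 fixed by 3)
bond 5 |J1  (J1 flow already set via bond 3)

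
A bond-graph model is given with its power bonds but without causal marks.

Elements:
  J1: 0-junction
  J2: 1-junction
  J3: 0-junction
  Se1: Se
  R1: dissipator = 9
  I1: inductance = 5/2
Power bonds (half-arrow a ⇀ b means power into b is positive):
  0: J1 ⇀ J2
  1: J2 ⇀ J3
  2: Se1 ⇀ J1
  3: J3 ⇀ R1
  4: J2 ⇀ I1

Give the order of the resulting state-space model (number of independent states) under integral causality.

bond 2 →J1  (Se1: effort source, stroke at far end)
bond 0 →J2  (common-e at J1 fixed by 2)
bond 4 →I1  (I1: I, integral causality)
bond 1 →J2  (1-jn J2 has f-setter on 4)
bond 3 →J3  (J3 needs exactly one e-in)

1  (I1 all integral)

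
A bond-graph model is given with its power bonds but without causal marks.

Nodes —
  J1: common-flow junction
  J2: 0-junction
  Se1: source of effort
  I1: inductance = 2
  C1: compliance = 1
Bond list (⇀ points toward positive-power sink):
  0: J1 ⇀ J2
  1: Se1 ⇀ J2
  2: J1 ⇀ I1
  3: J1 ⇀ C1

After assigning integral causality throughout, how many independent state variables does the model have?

2  (C1, I1 all integral)

#1 →J2  (Se1: effort source, stroke at far end)
#0 →J1  (common-e at J2 fixed by 1)
#2 →I1  (I1: I, integral causality)
#3 →J1  (common-f at J1 fixed by 2)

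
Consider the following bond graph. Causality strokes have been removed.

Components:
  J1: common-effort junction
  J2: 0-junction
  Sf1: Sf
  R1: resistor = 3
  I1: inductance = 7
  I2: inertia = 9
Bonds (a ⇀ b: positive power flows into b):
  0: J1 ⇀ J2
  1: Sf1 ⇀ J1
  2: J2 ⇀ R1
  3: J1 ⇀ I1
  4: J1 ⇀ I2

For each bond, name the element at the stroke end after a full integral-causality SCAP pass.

#1 stroke→Sf1  (source Sf1 imposes f)
#3 stroke→I1  (I1 integral (f out))
#4 stroke→I2  (I2: I, integral causality)
#0 stroke→J1  (only one effort-in slot at J1)
#2 stroke→J2  (J2: last free bond brings effort in)

b0 |J1
b1 |Sf1
b2 |J2
b3 |I1
b4 |I2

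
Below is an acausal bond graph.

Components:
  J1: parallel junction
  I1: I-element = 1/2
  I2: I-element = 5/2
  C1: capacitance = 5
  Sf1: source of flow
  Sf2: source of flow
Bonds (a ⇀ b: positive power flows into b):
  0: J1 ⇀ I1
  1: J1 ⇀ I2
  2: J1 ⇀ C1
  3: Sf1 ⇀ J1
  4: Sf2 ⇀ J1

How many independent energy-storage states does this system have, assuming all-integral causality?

3  (C1, I1, I2 all integral)

b3 |Sf1  (source Sf1 imposes f)
b4 |Sf2  (source Sf2 imposes f)
b0 |I1  (prefer integral on I1)
b1 |I2  (I2: I, integral causality)
b2 |J1  (J1: last free bond brings effort in)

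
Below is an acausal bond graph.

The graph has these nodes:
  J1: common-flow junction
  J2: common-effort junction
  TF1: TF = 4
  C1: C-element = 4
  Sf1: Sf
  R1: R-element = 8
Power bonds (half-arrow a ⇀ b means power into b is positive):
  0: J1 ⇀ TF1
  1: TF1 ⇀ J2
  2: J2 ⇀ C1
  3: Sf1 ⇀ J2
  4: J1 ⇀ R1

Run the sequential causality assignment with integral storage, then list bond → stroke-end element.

b0 →J1
b1 →TF1
b2 →J2
b3 →Sf1
b4 →R1

bond 3 stroke at Sf1  (Sf1 fixes flow; stroke at Sf1)
bond 2 stroke at J2  (C1 outputs effort q/C1)
bond 1 stroke at TF1  (J2: bond 2 brought effort, rest push out)
bond 0 stroke at J1  (TF1 one-in-one-out from 1)
bond 4 stroke at R1  (closing 1-jn rule on J1)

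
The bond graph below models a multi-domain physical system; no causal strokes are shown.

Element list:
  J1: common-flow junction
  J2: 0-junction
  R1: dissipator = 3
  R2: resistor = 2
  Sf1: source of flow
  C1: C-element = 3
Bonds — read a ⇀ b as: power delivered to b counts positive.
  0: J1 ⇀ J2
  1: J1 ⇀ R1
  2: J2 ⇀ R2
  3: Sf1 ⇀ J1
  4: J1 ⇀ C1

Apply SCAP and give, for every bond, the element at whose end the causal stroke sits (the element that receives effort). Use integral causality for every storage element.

#3 →Sf1  (Sf1 (Sf) sets flow on bond)
#0 →J1  (1-jn J1 has f-setter on 3)
#1 →J1  (common-f at J1 fixed by 3)
#4 →J1  (1-jn J1 has f-setter on 3)
#2 →J2  (only one effort-in slot at J2)

bond 0 stroke→J1
bond 1 stroke→J1
bond 2 stroke→J2
bond 3 stroke→Sf1
bond 4 stroke→J1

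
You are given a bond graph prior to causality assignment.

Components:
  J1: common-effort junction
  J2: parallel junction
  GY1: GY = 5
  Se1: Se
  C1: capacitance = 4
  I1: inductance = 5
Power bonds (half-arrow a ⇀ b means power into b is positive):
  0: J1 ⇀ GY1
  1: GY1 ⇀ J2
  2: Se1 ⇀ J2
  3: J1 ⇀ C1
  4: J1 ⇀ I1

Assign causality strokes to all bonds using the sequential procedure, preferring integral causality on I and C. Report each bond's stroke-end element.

bond 2 stroke→J2  (Se1 fixes effort; stroke away)
bond 1 stroke→GY1  (0-jn J2 has e-setter on 2)
bond 0 stroke→GY1  (GY GY1: same side as bond 1)
bond 3 stroke→J1  (C1 integral (e out))
bond 4 stroke→I1  (common-e at J1 fixed by 3)

β0 |GY1
β1 |GY1
β2 |J2
β3 |J1
β4 |I1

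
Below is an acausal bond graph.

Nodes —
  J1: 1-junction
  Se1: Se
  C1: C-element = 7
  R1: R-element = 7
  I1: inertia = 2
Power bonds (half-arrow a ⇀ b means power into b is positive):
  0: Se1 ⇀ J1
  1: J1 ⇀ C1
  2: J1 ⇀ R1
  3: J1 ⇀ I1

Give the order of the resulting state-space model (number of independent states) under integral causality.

2  (C1, I1 all integral)

β0 stroke→J1  (Se1 fixes effort; stroke away)
β1 stroke→J1  (C1 outputs effort q/C1)
β3 stroke→I1  (I1 outputs flow p/I1)
β2 stroke→J1  (J1: bond 3 brought flow, rest push out)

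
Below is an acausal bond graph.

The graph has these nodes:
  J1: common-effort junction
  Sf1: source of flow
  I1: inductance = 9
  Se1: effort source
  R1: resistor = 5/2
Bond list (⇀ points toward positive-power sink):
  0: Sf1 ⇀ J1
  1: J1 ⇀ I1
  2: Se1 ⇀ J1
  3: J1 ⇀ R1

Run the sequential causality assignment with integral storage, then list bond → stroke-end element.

#0 |Sf1
#1 |I1
#2 |J1
#3 |R1

bond 0 |Sf1  (Sf1: flow source, stroke at near end)
bond 2 |J1  (Se1: effort source, stroke at far end)
bond 1 |I1  (J1: bond 2 brought effort, rest push out)
bond 3 |R1  (J1 effort already set via bond 2)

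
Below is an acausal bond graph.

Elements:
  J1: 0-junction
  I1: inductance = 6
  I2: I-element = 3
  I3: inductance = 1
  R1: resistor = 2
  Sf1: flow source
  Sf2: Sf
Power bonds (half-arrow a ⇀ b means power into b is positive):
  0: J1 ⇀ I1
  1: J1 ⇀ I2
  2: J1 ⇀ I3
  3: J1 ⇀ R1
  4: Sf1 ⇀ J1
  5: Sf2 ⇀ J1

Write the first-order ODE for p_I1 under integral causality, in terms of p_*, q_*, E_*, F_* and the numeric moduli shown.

β4 →Sf1  (Sf1 fixes flow; stroke at Sf1)
β5 →Sf2  (source Sf2 imposes f)
β0 →I1  (I1 integral (f out))
β1 →I2  (prefer integral on I2)
β2 →I3  (I3: I, integral causality)
β3 →J1  (J1 needs exactly one e-in)

dp_I1/dt = 2*F_Sf1 + 2*F_Sf2 - p_I1/3 - 2*p_I2/3 - 2*p_I3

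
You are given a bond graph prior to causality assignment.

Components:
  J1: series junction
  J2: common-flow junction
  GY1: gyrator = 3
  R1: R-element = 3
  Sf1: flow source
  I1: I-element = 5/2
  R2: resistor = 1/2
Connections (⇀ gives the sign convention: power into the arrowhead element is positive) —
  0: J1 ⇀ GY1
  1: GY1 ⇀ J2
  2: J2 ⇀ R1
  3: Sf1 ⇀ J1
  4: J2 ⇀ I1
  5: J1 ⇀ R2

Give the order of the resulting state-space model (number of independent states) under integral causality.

1  (I1 all integral)

bond 3 →Sf1  (Sf1 (Sf) sets flow on bond)
bond 0 →J1  (J1 flow already set via bond 3)
bond 5 →J1  (J1 flow already set via bond 3)
bond 1 →J2  (GY1 both-in/both-out from 0)
bond 4 →I1  (I1 outputs flow p/I1)
bond 2 →J2  (1-jn J2 has f-setter on 4)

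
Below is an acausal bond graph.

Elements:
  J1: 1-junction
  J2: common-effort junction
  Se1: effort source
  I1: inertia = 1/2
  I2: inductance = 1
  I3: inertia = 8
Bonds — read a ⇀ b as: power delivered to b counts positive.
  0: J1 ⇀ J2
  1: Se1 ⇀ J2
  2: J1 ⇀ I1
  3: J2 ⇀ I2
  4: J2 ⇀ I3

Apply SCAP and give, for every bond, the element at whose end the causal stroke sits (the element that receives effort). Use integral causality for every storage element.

β1 stroke→J2  (Se1: effort source, stroke at far end)
β0 stroke→J1  (J2: bond 1 brought effort, rest push out)
β3 stroke→I2  (J2: bond 1 brought effort, rest push out)
β4 stroke→I3  (common-e at J2 fixed by 1)
β2 stroke→I1  (J1: last free bond brings flow in)

#0 →J1
#1 →J2
#2 →I1
#3 →I2
#4 →I3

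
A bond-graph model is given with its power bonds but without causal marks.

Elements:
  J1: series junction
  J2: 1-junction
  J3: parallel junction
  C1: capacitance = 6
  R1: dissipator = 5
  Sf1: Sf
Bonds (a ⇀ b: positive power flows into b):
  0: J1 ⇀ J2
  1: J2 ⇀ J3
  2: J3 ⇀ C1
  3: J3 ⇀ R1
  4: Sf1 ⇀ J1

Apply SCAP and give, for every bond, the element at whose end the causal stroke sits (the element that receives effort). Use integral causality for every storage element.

bond 4 stroke→Sf1  (Sf1: flow source, stroke at near end)
bond 0 stroke→J1  (J1 flow already set via bond 4)
bond 1 stroke→J2  (common-f at J2 fixed by 0)
bond 2 stroke→J3  (C1 integral (e out))
bond 3 stroke→R1  (J3 effort already set via bond 2)

bond 0 |J1
bond 1 |J2
bond 2 |J3
bond 3 |R1
bond 4 |Sf1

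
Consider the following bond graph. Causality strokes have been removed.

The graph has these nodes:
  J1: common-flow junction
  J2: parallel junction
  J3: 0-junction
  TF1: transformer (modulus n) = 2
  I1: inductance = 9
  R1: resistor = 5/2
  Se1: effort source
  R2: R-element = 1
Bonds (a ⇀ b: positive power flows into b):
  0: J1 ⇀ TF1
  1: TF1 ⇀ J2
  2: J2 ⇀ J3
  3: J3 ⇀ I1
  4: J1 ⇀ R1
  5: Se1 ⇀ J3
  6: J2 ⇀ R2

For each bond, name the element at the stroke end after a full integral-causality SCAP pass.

b0 →J1
b1 →TF1
b2 →J2
b3 →I1
b4 →R1
b5 →J3
b6 →R2

β5 |J3  (Se1 (Se) sets effort on bond)
β2 |J2  (J3 effort already set via bond 5)
β3 |I1  (J3 effort already set via bond 5)
β1 |TF1  (0-jn J2 has e-setter on 2)
β6 |R2  (J2 effort already set via bond 2)
β0 |J1  (TF1 one-in-one-out from 1)
β4 |R1  (only one flow-in slot at J1)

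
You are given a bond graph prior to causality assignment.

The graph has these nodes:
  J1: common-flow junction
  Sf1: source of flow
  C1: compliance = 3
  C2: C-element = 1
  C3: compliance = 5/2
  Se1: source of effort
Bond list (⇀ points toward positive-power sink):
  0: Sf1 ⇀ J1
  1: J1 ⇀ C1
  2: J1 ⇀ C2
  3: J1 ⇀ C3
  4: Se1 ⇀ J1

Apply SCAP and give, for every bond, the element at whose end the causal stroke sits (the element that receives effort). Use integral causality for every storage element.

b0 stroke→Sf1
b1 stroke→J1
b2 stroke→J1
b3 stroke→J1
b4 stroke→J1

β0 stroke at Sf1  (Sf1 (Sf) sets flow on bond)
β4 stroke at J1  (Se1: effort source, stroke at far end)
β1 stroke at J1  (1-jn J1 has f-setter on 0)
β2 stroke at J1  (common-f at J1 fixed by 0)
β3 stroke at J1  (J1: bond 0 brought flow, rest push out)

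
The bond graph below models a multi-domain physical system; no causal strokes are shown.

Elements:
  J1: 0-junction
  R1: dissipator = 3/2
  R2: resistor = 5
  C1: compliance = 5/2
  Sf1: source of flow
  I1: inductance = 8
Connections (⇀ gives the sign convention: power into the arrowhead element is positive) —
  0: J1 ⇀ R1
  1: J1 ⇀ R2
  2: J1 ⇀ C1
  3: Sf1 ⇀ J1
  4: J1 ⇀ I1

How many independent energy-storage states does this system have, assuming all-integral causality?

2  (C1, I1 all integral)

bond 3 |Sf1  (source Sf1 imposes f)
bond 2 |J1  (C1 outputs effort q/C1)
bond 0 |R1  (0-jn J1 has e-setter on 2)
bond 1 |R2  (J1: bond 2 brought effort, rest push out)
bond 4 |I1  (common-e at J1 fixed by 2)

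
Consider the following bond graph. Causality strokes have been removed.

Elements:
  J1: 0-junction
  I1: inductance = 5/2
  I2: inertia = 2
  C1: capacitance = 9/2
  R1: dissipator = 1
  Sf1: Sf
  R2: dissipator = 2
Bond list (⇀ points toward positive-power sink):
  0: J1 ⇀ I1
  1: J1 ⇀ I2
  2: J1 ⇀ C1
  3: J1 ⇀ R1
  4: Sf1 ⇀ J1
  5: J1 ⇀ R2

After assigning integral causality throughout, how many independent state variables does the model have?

3  (C1, I1, I2 all integral)

β4 stroke at Sf1  (Sf1 (Sf) sets flow on bond)
β0 stroke at I1  (prefer integral on I1)
β1 stroke at I2  (I2 outputs flow p/I2)
β2 stroke at J1  (prefer integral on C1)
β3 stroke at R1  (0-jn J1 has e-setter on 2)
β5 stroke at R2  (0-jn J1 has e-setter on 2)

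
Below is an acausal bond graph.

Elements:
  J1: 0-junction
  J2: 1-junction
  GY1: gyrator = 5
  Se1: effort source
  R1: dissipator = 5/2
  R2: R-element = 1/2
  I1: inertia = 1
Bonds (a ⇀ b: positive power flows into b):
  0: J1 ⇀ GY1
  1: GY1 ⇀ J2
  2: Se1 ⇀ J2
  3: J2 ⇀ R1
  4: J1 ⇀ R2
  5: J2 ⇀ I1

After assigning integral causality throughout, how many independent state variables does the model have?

#2 →J2  (Se1 (Se) sets effort on bond)
#5 →I1  (I1 integral (f out))
#1 →J2  (J2: bond 5 brought flow, rest push out)
#3 →J2  (J2 flow already set via bond 5)
#0 →J1  (GY1 both-in/both-out from 1)
#4 →R2  (0-jn J1 has e-setter on 0)

1  (I1 all integral)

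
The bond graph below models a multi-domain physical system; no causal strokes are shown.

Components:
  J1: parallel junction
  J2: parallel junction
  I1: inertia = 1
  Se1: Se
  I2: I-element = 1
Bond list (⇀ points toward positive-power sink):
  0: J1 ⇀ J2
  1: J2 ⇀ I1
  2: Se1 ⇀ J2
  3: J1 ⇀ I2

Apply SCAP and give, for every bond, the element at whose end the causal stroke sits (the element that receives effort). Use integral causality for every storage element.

bond 0 stroke at J1
bond 1 stroke at I1
bond 2 stroke at J2
bond 3 stroke at I2

bond 2 |J2  (source Se1 imposes e)
bond 0 |J1  (J2: bond 2 brought effort, rest push out)
bond 1 |I1  (0-jn J2 has e-setter on 2)
bond 3 |I2  (0-jn J1 has e-setter on 0)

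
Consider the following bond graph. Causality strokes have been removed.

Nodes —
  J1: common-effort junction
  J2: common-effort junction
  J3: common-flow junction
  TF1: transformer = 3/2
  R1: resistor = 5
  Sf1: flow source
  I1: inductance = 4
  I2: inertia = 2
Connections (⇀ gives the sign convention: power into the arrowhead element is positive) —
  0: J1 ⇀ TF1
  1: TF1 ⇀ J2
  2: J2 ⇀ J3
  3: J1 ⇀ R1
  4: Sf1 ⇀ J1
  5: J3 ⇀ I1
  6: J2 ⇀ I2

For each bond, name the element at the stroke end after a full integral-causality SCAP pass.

β4 stroke at Sf1  (Sf1 fixes flow; stroke at Sf1)
β5 stroke at I1  (prefer integral on I1)
β2 stroke at J3  (J3 flow already set via bond 5)
β6 stroke at I2  (I2 integral (f out))
β1 stroke at J2  (J2 needs exactly one e-in)
β0 stroke at TF1  (TF1: transformer flips bond 1)
β3 stroke at J1  (J1 needs exactly one e-in)

#0 stroke→TF1
#1 stroke→J2
#2 stroke→J3
#3 stroke→J1
#4 stroke→Sf1
#5 stroke→I1
#6 stroke→I2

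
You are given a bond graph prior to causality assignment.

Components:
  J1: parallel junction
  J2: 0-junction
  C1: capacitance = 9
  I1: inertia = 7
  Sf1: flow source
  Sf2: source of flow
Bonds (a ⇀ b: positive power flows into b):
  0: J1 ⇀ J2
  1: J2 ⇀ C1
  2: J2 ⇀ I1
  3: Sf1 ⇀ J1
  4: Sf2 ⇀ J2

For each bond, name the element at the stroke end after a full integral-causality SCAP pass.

bond 0 stroke→J1
bond 1 stroke→J2
bond 2 stroke→I1
bond 3 stroke→Sf1
bond 4 stroke→Sf2

β3 stroke→Sf1  (source Sf1 imposes f)
β4 stroke→Sf2  (Sf2 (Sf) sets flow on bond)
β0 stroke→J1  (J1 needs exactly one e-in)
β1 stroke→J2  (C1: C, integral causality)
β2 stroke→I1  (0-jn J2 has e-setter on 1)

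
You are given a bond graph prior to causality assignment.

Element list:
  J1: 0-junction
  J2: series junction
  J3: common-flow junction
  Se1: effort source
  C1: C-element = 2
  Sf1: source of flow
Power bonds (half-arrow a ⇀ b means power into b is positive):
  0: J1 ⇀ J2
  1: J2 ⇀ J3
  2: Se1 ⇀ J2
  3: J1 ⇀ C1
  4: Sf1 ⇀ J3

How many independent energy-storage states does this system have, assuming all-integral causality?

1  (C1 all integral)

b2 →J2  (Se1 (Se) sets effort on bond)
b4 →Sf1  (Sf1: flow source, stroke at near end)
b1 →J3  (common-f at J3 fixed by 4)
b0 →J2  (J2 flow already set via bond 1)
b3 →J1  (closing 0-jn rule on J1)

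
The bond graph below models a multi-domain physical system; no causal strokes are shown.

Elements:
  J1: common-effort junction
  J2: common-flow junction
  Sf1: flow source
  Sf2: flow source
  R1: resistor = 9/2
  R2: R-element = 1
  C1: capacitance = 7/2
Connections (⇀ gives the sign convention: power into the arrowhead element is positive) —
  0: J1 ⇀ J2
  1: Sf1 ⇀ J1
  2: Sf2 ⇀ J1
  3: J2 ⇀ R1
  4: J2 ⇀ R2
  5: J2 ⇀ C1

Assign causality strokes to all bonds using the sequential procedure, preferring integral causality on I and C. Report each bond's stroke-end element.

bond 0 stroke→J1
bond 1 stroke→Sf1
bond 2 stroke→Sf2
bond 3 stroke→J2
bond 4 stroke→J2
bond 5 stroke→J2

#1 stroke at Sf1  (source Sf1 imposes f)
#2 stroke at Sf2  (Sf2 fixes flow; stroke at Sf2)
#0 stroke at J1  (J1 needs exactly one e-in)
#3 stroke at J2  (J2 flow already set via bond 0)
#4 stroke at J2  (J2 flow already set via bond 0)
#5 stroke at J2  (J2: bond 0 brought flow, rest push out)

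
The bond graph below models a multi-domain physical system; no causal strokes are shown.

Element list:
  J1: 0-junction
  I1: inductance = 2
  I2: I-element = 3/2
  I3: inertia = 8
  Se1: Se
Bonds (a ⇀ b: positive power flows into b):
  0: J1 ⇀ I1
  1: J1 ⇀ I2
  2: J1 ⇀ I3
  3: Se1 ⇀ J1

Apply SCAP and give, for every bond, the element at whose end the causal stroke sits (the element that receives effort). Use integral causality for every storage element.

β3 →J1  (Se1 fixes effort; stroke away)
β0 →I1  (J1 effort already set via bond 3)
β1 →I2  (J1: bond 3 brought effort, rest push out)
β2 →I3  (J1: bond 3 brought effort, rest push out)

b0 →I1
b1 →I2
b2 →I3
b3 →J1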